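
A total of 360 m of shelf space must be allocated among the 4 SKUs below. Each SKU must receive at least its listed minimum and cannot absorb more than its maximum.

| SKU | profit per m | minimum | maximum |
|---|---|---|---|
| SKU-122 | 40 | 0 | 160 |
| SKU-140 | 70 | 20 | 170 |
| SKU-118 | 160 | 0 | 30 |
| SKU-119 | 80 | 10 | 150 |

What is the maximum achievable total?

Meeting every minimum uses 0+20+0+10 = 30 m, leaving 330.
Order the SKUs by profit per m: SKU-118 160 > SKU-119 80 > SKU-140 70 > SKU-122 40.
SKU-118 takes 30 more to reach its cap of 30 ; 300 left.
SKU-119: +140 to 150 (cap) ; 160 left.
SKU-140 takes 150 more to reach its cap of 170 ; 10 left.
Only 10 left; SKU-122 takes them to reach 10.
Total = 40×10 + 70×170 + 160×30 + 80×150 = 29100.

29100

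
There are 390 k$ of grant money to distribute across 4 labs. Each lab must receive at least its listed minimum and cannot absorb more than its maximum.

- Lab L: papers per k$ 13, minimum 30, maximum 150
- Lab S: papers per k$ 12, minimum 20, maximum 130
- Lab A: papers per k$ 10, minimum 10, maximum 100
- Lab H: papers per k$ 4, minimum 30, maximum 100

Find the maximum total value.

Meeting every minimum uses 30+20+10+30 = 90 k$, leaving 300.
Order the labs by papers per k$: Lab L 13 > Lab S 12 > Lab A 10 > Lab H 4.
Lab L takes 120 more to reach its cap of 150 ; 180 left.
Lab S: +110 to 130 (cap) ; 70 left.
Lab A: +70 (room for 90) → 80. Pool exhausted.
Total = 13×150 + 12×130 + 10×80 + 4×30 = 4430.

4430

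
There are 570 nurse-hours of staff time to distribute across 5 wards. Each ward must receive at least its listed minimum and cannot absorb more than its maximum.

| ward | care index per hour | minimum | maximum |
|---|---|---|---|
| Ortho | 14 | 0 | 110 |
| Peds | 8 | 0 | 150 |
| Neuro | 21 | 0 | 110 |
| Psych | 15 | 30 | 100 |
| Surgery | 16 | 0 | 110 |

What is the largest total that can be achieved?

Meeting every minimum uses 0+0+0+30+0 = 30 nurse-hours, leaving 540.
Highest care index per hour first: Neuro 21 > Surgery 16 > Psych 15 > Ortho 14 > Peds 8.
Give Neuro 110 more to hit its cap of 110 — 430 left.
Give Surgery 110 more to hit its cap of 110 — 320 left.
Give Psych 70 more to hit its cap of 100 — 250 left.
Give Ortho 110 more to hit its cap of 110 — 140 left.
Peds has room for 150 more but only 140 remain, so it gets 140.
Total = 14×110 + 8×140 + 21×110 + 15×100 + 16×110 = 8230.

8230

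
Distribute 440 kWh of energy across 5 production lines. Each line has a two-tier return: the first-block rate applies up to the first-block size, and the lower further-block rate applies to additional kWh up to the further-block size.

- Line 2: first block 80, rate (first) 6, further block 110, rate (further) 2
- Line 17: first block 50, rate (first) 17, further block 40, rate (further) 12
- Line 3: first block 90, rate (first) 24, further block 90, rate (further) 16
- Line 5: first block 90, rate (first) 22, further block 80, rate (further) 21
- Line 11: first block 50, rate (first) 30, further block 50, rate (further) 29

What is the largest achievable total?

10100

Rank every tier by rate: Line 11/T1 30 > Line 11/T2 29 > Line 3/T1 24 > Line 5/T1 22 > Line 5/T2 21 > Line 17/T1 17 > Line 3/T2 16 > Line 17/T2 12 > Line 2/T1 6 > Line 2/T2 2.
Line 11/T1 (30): +50 — 390 left.
Line 11 T2 at 29: fill all 50 — 340 left.
Line 3 T1 at 24: fill all 90 — 250 left.
Line 5/T1 (22): +90 — 160 left.
Line 5/T2 (21): +80 — 80 left.
Line 17 T1 at 17: fill all 50 — 30 left.
Line 3/T2: +30 of 90 at 16; pool empty.
Total = 30×50 + 29×50 + 24×90 + 22×90 + 21×80 + 17×50 + 16×30 = 10100.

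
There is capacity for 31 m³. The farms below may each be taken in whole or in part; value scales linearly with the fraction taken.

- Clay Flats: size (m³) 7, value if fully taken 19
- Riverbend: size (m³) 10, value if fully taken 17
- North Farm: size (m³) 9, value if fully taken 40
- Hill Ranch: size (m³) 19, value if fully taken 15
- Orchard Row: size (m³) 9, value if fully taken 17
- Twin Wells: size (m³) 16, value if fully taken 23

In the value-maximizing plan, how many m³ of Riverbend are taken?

Sort by value density: North Farm 40/9≈4.44, Clay Flats 19/7≈2.71, Orchard Row 17/9≈1.89, Riverbend 17/10≈1.7, Twin Wells 23/16≈1.44, Hill Ranch 15/19≈0.789.
Take all of North Farm (9 m³, value 40) ; 22 m³ left.
Clay Flats: take in full, 7 m³ for value 19 ; 15 left.
Take all of Orchard Row (9 m³, value 17) ; 6 m³ left.
Only 6 m³ remain; take 6/10 of Riverbend for value 17×6/10 = 10.2.

6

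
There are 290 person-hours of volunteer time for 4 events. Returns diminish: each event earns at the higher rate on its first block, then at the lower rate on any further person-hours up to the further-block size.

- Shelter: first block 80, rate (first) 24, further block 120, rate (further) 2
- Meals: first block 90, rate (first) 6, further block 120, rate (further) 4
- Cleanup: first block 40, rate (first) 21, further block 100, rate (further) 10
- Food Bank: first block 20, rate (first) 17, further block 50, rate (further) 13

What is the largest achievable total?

4750

Order all 8 blocks by rate: Shelter/T1 24 > Cleanup/T1 21 > Food Bank/T1 17 > Food Bank/T2 13 > Cleanup/T2 10 > Meals/T1 6 > Meals/T2 4 > Shelter/T2 2.
Fill Shelter T1 block (80 at 24) ; 210 left.
Cleanup T1 at 21: fill all 40 ; 170 left.
Fill Food Bank T1 block (20 at 17) ; 150 left.
Food Bank/T2 (13): +50 ; 100 left.
Fill Cleanup T2 block (100 at 10) ; 0 left.
Total = 24×80 + 21×40 + 17×20 + 13×50 + 10×100 = 4750.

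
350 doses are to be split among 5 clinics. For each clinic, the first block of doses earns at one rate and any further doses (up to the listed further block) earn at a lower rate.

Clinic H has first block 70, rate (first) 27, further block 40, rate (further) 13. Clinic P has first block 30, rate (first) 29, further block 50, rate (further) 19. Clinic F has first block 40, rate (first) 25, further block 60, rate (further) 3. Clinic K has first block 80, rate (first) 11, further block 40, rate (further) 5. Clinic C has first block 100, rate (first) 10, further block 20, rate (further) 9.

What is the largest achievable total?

6510

Treat each block as its own option and order by rate: Clinic P/T1 29 > Clinic H/T1 27 > Clinic F/T1 25 > Clinic P/T2 19 > Clinic H/T2 13 > Clinic K/T1 11 > Clinic C/T1 10 > Clinic C/T2 9 > Clinic K/T2 5 > Clinic F/T2 3.
Clinic P/T1 (29): +30 ; 320 left.
Fill Clinic H T1 block (70 at 27) ; 250 left.
Clinic F T1 at 25: fill all 40 ; 210 left.
Clinic P T2 at 19: fill all 50 ; 160 left.
Fill Clinic H T2 block (40 at 13) ; 120 left.
Fill Clinic K T1 block (80 at 11) ; 40 left.
Clinic C/T1: +40 of 100 at 10; pool empty.
Total = 29×30 + 27×70 + 25×40 + 19×50 + 13×40 + 11×80 + 10×40 = 6510.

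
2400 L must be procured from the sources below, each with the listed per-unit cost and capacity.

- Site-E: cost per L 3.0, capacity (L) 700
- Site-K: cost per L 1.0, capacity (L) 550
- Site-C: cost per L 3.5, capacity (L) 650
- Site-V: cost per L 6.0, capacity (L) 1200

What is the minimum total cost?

Fill from the cheapest source first.
Site-K (1.0): use full 550 ; 1850 L to go.
Site-E (3.0): use full 700 ; 1150 L to go.
Site-C at 3.5: take all 650 L ; 500 still needed.
Site-V at 6.0: take 500 of its 1200 ; requirement met.
Cost = 550×1.0 + 700×3.0 + 650×3.5 + 500×6.0 = 7925.

7925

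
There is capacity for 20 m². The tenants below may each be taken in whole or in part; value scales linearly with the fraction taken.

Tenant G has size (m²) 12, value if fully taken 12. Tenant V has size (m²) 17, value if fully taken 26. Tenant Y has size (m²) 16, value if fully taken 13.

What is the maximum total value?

29

Sort by value density: Tenant V 26/17≈1.53, Tenant G 12/12≈1, Tenant Y 13/16≈0.812.
Take all of Tenant V (17 m², value 26) → 3 m² left.
Only 3 m² remain; take 3/12 of Tenant G for value 12×3/12 = 3.
Total value = 29.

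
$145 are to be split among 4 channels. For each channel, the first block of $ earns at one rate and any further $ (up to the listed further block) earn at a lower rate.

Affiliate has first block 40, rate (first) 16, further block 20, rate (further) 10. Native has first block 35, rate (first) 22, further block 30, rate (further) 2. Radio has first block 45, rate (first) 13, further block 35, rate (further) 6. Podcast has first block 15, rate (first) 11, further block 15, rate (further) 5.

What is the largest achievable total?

2260

Order all 8 blocks by rate: Native/T1 22 > Affiliate/T1 16 > Radio/T1 13 > Podcast/T1 11 > Affiliate/T2 10 > Radio/T2 6 > Podcast/T2 5 > Native/T2 2.
Fill Native T1 block (35 at 22) → 110 left.
Affiliate T1 at 16: fill all 40 → 70 left.
Radio T1 at 13: fill all 45 → 25 left.
Podcast T1 at 11: fill all 15 → 10 left.
Affiliate/T2: +10 of 20 at 10; pool empty.
Total = 22×35 + 16×40 + 13×45 + 11×15 + 10×10 = 2260.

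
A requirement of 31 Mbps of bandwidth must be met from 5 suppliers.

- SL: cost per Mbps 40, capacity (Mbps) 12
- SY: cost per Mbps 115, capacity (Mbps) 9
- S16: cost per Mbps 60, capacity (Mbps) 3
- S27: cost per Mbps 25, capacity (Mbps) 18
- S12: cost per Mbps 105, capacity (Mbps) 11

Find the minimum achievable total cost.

990

Cheapest first:
S27 at 25: take all 18 Mbps ; 13 still needed.
SL (40): use full 12 ; 1 Mbps to go.
Take 1 from S16 at 60 to finish.
S12, SY: unused.
Cost = 18×25 + 12×40 + 1×60 = 990.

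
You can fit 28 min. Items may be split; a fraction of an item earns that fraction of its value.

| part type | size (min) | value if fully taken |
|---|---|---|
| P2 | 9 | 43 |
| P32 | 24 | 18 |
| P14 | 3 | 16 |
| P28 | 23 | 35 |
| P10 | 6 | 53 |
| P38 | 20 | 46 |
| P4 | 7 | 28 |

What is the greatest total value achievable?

Best value per unit of size first: P10 53/6≈8.83, P14 16/3≈5.33, P2 43/9≈4.78, P4 28/7≈4, P38 46/20≈2.3, P28 35/23≈1.52, P32 18/24≈0.75.
Take all of P10 (6 min, value 53) ; 22 min left.
P14: take in full, 3 min for value 16 ; 19 left.
All 9 min of P2 fit (value 43) ; 10 remain.
All 7 min of P4 fit (value 28) ; 3 remain.
Only 3 min remain; take 3/20 of P38 for value 46×3/20 = 6.9.
Total value = 146.9.

146.9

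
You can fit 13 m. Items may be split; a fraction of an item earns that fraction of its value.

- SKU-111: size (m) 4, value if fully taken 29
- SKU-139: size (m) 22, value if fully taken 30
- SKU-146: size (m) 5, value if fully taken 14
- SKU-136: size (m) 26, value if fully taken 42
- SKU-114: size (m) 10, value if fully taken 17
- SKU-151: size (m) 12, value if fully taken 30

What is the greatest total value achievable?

Sort by value density: SKU-111 29/4≈7.25, SKU-146 14/5≈2.8, SKU-151 30/12≈2.5, SKU-114 17/10≈1.7, SKU-136 42/26≈1.62, SKU-139 30/22≈1.36.
SKU-111: take in full, 4 m for value 29 → 9 left.
All 5 m of SKU-146 fit (value 14) → 4 remain.
Fill the last 4 m with part of SKU-151: 4/12 of it earns 10.
Total value = 53.

53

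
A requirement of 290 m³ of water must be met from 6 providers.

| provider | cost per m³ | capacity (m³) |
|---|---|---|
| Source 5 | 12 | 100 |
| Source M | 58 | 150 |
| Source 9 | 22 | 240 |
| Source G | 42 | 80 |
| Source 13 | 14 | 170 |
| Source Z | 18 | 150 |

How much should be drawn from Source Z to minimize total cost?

20

Use providers in increasing cost order.
Take 100 from Source 5 at 12 → need 190 more.
Take 170 from Source 13 at 14 → need 20 more.
Source Z (18): take the remaining 20 → done.
Source 9, Source G, Source M: unused.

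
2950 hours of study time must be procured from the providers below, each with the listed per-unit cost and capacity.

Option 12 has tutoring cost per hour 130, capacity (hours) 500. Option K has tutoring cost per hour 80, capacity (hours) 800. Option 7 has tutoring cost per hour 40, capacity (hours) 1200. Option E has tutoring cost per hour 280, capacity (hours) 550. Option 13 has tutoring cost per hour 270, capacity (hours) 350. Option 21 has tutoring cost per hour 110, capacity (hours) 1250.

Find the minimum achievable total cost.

Fill from the cheapest provider first.
Take 1200 from Option 7 at 40 → need 1750 more.
Option K at 80: take all 800 hours → 950 still needed.
Take 950 from Option 21 at 110 to finish.
Option 12, Option 13, Option E: unused.
Cost = 1200×40 + 800×80 + 950×110 = 216500.

216500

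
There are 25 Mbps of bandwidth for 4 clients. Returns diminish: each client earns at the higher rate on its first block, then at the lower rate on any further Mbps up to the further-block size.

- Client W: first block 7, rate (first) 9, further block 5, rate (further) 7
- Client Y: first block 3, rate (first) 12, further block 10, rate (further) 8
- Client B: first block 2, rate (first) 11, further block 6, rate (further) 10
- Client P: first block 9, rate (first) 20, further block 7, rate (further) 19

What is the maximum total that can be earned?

Treat each block as its own option and order by rate: Client P/tier1 20 > Client P/tier2 19 > Client Y/tier1 12 > Client B/tier1 11 > Client B/tier2 10 > Client W/tier1 9 > Client Y/tier2 8 > Client W/tier2 7.
Client P/tier1 (20): +9 ; 16 left.
Fill Client P tier2 block (7 at 19) ; 9 left.
Fill Client Y tier1 block (3 at 12) ; 6 left.
Client B tier1 at 11: fill all 2 ; 4 left.
Client B tier2 at 10: only 4 left, fill 4.
Total = 20×9 + 19×7 + 12×3 + 11×2 + 10×4 = 411.

411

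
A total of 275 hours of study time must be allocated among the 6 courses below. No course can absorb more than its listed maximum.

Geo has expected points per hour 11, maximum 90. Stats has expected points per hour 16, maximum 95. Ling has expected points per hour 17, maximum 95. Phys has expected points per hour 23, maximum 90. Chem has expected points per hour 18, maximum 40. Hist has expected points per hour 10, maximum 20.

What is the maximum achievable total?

5205

Rank by expected points per hour: Phys 23 > Chem 18 > Ling 17 > Stats 16 > Geo 11 > Hist 10.
Phys takes 90 to reach its cap of 90 ; 185 left.
Give Chem 40 to hit its cap of 40 ; 145 left.
Ling: +95 to 95 (cap) ; 50 left.
Stats has room for 95 but only 50 remain, so it gets 50.
Total = 16×50 + 17×95 + 23×90 + 18×40 = 5205.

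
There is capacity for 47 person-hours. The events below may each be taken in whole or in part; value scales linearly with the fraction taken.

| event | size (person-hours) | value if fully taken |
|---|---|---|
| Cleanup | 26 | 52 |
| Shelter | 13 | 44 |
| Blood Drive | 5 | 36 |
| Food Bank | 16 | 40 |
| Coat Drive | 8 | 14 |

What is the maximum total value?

Sort by value density: Blood Drive 36/5≈7.2, Shelter 44/13≈3.38, Food Bank 40/16≈2.5, Cleanup 52/26≈2, Coat Drive 14/8≈1.75.
Take all of Blood Drive (5 person-hours, value 36) — 42 person-hours left.
Shelter: take in full, 13 person-hours for value 44 — 29 left.
Food Bank: take in full, 16 person-hours for value 40 — 13 left.
13 person-hours left: a 13/26 share of Cleanup gives 52×13/26 = 26.
Total value = 146.

146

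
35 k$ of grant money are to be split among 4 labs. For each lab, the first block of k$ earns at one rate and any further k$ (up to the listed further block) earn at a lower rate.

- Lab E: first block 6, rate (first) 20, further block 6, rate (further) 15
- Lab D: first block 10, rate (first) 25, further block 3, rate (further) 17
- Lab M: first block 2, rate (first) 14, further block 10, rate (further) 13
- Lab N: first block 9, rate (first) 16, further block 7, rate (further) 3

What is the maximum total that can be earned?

669

Rank every tier by rate: Lab D/tier1 25 > Lab E/tier1 20 > Lab D/tier2 17 > Lab N/tier1 16 > Lab E/tier2 15 > Lab M/tier1 14 > Lab M/tier2 13 > Lab N/tier2 3.
Lab D/tier1 (25): +10 → 25 left.
Lab E/tier1 (20): +6 → 19 left.
Lab D/tier2 (17): +3 → 16 left.
Fill Lab N tier1 block (9 at 16) → 7 left.
Fill Lab E tier2 block (6 at 15) → 1 left.
Lab M tier1 at 14: only 1 left, fill 1.
Total = 25×10 + 20×6 + 17×3 + 16×9 + 15×6 + 14×1 = 669.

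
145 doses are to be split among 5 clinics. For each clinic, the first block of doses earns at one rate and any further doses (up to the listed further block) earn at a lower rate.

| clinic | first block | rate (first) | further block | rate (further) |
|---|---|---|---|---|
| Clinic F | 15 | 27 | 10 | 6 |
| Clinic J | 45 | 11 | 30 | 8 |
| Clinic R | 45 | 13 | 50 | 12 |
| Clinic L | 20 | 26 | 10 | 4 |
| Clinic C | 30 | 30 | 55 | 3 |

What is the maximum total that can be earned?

Rank every tier by rate: Clinic C/tier1 30 > Clinic F/tier1 27 > Clinic L/tier1 26 > Clinic R/tier1 13 > Clinic R/tier2 12 > Clinic J/tier1 11 > Clinic J/tier2 8 > Clinic F/tier2 6 > Clinic L/tier2 4 > Clinic C/tier2 3.
Fill Clinic C tier1 block (30 at 30) → 115 left.
Fill Clinic F tier1 block (15 at 27) → 100 left.
Clinic L tier1 at 26: fill all 20 → 80 left.
Fill Clinic R tier1 block (45 at 13) → 35 left.
Clinic R/tier2: +35 of 50 at 12; pool empty.
Total = 30×30 + 27×15 + 26×20 + 13×45 + 12×35 = 2830.

2830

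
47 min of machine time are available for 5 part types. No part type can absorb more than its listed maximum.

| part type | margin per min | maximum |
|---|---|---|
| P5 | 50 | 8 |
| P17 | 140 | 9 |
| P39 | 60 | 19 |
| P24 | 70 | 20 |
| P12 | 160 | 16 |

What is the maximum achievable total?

5340

Rank by margin per min: P12 160 > P17 140 > P24 70 > P39 60 > P5 50.
P12: +16 to 16 (cap) → 31 left.
P17 takes 9 to reach its cap of 9 → 22 left.
Give P24 20 to hit its cap of 20 → 2 left.
P39: +2 (room for 19) → 2. Pool exhausted.
Total = 140×9 + 60×2 + 70×20 + 160×16 = 5340.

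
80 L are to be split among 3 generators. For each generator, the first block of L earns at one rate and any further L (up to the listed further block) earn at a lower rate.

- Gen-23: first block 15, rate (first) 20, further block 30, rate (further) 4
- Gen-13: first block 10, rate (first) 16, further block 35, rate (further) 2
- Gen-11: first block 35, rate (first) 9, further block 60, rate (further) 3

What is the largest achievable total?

855

Rank every tier by rate: Gen-23/T1 20 > Gen-13/T1 16 > Gen-11/T1 9 > Gen-23/T2 4 > Gen-11/T2 3 > Gen-13/T2 2.
Fill Gen-23 T1 block (15 at 20) → 65 left.
Gen-13/T1 (16): +10 → 55 left.
Fill Gen-11 T1 block (35 at 9) → 20 left.
Gen-23/T2: +20 of 30 at 4; pool empty.
Total = 20×15 + 16×10 + 9×35 + 4×20 = 855.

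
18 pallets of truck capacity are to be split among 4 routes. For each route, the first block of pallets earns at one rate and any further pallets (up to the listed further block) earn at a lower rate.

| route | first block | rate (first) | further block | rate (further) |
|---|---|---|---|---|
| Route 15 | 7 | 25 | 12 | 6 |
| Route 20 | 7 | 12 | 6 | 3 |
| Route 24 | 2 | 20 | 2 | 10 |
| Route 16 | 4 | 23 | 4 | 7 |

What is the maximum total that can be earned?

367

Rank every tier by rate: Route 15/tier1 25 > Route 16/tier1 23 > Route 24/tier1 20 > Route 20/tier1 12 > Route 24/tier2 10 > Route 16/tier2 7 > Route 15/tier2 6 > Route 20/tier2 3.
Route 15 tier1 at 25: fill all 7 ; 11 left.
Route 16 tier1 at 23: fill all 4 ; 7 left.
Route 24 tier1 at 20: fill all 2 ; 5 left.
Route 20/tier1: +5 of 7 at 12; pool empty.
Total = 25×7 + 23×4 + 20×2 + 12×5 = 367.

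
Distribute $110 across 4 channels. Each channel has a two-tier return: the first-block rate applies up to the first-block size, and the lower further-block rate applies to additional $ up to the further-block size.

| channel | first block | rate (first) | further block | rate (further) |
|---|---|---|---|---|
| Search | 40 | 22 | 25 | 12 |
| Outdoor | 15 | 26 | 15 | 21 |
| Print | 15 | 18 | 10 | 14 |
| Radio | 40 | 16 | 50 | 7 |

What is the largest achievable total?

2255

Treat each block as its own option and order by rate: Outdoor/T1 26 > Search/T1 22 > Outdoor/T2 21 > Print/T1 18 > Radio/T1 16 > Print/T2 14 > Search/T2 12 > Radio/T2 7.
Outdoor/T1 (26): +15 → 95 left.
Fill Search T1 block (40 at 22) → 55 left.
Outdoor T2 at 21: fill all 15 → 40 left.
Print T1 at 18: fill all 15 → 25 left.
Radio T1 at 16: only 25 left, fill 25.
Total = 26×15 + 22×40 + 21×15 + 18×15 + 16×25 = 2255.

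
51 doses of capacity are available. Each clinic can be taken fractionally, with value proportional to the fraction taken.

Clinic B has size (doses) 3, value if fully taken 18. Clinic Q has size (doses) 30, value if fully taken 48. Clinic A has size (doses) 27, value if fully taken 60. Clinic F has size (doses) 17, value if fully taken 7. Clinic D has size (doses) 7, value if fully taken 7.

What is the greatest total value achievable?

111.6

Rank by value-to-size ratio: Clinic B 18/3≈6, Clinic A 60/27≈2.22, Clinic Q 48/30≈1.6, Clinic D 7/7≈1, Clinic F 7/17≈0.412.
Take all of Clinic B (3 doses, value 18) ; 48 doses left.
All 27 doses of Clinic A fit (value 60) ; 21 remain.
21 doses left: a 21/30 share of Clinic Q gives 48×21/30 = 33.6.
Total value = 111.6.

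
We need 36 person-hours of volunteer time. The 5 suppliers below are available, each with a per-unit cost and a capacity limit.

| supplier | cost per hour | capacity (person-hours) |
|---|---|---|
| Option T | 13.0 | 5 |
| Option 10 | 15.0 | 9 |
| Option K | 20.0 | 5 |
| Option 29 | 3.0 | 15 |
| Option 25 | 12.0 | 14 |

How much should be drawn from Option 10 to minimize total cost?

2

Use suppliers in increasing cost order.
Option 29 (3.0): use full 15 — 21 person-hours to go.
Option 25 (12.0): use full 14 — 7 person-hours to go.
Take 5 from Option T at 13.0 — need 2 more.
Take 2 from Option 10 at 15.0 to finish.
Option K: unused.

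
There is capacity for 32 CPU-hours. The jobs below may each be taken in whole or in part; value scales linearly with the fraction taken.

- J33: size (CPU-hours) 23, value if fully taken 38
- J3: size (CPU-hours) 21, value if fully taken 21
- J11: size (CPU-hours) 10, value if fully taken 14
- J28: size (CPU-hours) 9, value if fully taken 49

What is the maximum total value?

Sort by value density: J28 49/9≈5.44, J33 38/23≈1.65, J11 14/10≈1.4, J3 21/21≈1.
J28: take in full, 9 CPU-hours for value 49 — 23 left.
Take all of J33 (23 CPU-hours, value 38) — 0 CPU-hours left.
Total value = 87.

87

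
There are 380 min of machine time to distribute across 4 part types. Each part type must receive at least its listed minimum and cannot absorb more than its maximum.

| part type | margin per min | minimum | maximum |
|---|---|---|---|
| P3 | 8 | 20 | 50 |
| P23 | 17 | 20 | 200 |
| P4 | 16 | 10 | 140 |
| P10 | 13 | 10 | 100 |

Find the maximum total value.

6060

Meeting every minimum uses 20+20+10+10 = 60 min, leaving 320.
Rank by margin per min: P23 17 > P4 16 > P10 13 > P3 8.
Give P23 180 more to hit its cap of 200 — 140 left.
P4 takes 130 more to reach its cap of 140 — 10 left.
Only 10 left; P10 takes them to reach 20.
Total = 8×20 + 17×200 + 16×140 + 13×20 = 6060.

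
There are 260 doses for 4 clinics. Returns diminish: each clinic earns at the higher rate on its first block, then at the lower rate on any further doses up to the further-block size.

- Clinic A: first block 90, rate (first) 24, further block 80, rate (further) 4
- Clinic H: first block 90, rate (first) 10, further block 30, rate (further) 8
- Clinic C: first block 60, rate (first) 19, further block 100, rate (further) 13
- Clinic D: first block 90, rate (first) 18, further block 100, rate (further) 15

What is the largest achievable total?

Order all 8 blocks by rate: Clinic A/tier1 24 > Clinic C/tier1 19 > Clinic D/tier1 18 > Clinic D/tier2 15 > Clinic C/tier2 13 > Clinic H/tier1 10 > Clinic H/tier2 8 > Clinic A/tier2 4.
Clinic A/tier1 (24): +90 → 170 left.
Clinic C/tier1 (19): +60 → 110 left.
Clinic D/tier1 (18): +90 → 20 left.
Clinic D tier2 at 15: only 20 left, fill 20.
Total = 24×90 + 19×60 + 18×90 + 15×20 = 5220.

5220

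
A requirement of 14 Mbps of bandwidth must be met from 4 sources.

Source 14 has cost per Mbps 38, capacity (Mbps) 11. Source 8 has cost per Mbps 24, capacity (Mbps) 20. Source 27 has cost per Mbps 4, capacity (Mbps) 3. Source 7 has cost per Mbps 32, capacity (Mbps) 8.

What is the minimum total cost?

Use sources in increasing cost order.
Take 3 from Source 27 at 4 — need 11 more.
Source 8 at 24: take 11 of its 20 — requirement met.
Source 7, Source 14: unused.
Cost = 3×4 + 11×24 = 276.

276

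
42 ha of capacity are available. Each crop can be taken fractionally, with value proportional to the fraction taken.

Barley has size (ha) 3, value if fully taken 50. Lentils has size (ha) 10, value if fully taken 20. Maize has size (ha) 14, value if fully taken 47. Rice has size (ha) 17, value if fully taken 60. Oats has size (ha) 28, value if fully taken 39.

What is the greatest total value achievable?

Best value per unit of size first: Barley 50/3≈16.7, Rice 60/17≈3.53, Maize 47/14≈3.36, Lentils 20/10≈2, Oats 39/28≈1.39.
Barley: take in full, 3 ha for value 50 ; 39 left.
Take all of Rice (17 ha, value 60) ; 22 ha left.
Take all of Maize (14 ha, value 47) ; 8 ha left.
8 ha left: a 8/10 share of Lentils gives 20×8/10 = 16.
Total value = 173.

173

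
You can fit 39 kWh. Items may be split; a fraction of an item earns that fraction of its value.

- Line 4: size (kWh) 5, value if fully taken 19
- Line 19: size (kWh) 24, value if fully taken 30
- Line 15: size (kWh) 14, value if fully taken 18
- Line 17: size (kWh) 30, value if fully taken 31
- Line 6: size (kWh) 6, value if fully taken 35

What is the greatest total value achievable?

89.5

Best value per unit of size first: Line 6 35/6≈5.83, Line 4 19/5≈3.8, Line 15 18/14≈1.29, Line 19 30/24≈1.25, Line 17 31/30≈1.03.
Line 6: take in full, 6 kWh for value 35 — 33 left.
All 5 kWh of Line 4 fit (value 19) — 28 remain.
Line 15: take in full, 14 kWh for value 18 — 14 left.
Fill the last 14 kWh with part of Line 19: 14/24 of it earns 17.5.
Total value = 89.5.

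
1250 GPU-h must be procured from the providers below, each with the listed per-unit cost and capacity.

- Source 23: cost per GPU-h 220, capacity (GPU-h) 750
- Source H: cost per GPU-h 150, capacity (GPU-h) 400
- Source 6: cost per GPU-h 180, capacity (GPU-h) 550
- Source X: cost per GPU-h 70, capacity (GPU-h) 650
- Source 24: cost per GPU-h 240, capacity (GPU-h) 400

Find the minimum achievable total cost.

141500

Fill from the cheapest provider first.
Take 650 from Source X at 70 ; need 600 more.
Source H (150): use full 400 ; 200 GPU-h to go.
Source 6 (180): take the remaining 200 ; done.
Source 23, Source 24: unused.
Cost = 650×70 + 400×150 + 200×180 = 141500.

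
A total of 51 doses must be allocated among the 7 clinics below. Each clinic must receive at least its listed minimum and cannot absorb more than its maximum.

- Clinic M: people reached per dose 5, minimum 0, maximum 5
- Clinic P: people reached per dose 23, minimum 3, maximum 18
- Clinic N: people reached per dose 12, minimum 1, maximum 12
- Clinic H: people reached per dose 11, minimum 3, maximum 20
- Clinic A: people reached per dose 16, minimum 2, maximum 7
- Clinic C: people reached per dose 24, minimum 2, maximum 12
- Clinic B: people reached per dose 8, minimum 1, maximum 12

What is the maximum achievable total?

Meeting every minimum uses 0+3+1+3+2+2+1 = 12 doses, leaving 39.
Rank by people reached per dose: Clinic C 24 > Clinic P 23 > Clinic A 16 > Clinic N 12 > Clinic H 11 > Clinic B 8 > Clinic M 5.
Give Clinic C 10 more to hit its cap of 12 — 29 left.
Clinic P takes 15 more to reach its cap of 18 — 14 left.
Clinic A: +5 to 7 (cap) — 9 left.
Clinic N has room for 11 more but only 9 remain, so it gets 10.
Total = 23×18 + 12×10 + 11×3 + 16×7 + 24×12 + 8×1 = 975.

975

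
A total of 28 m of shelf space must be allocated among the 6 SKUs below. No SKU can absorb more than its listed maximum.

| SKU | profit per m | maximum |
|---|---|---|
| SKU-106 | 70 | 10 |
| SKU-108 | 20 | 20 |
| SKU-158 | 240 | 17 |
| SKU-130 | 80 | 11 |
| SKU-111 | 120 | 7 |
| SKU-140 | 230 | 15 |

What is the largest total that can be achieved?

Order the SKUs by profit per m: SKU-158 240 > SKU-140 230 > SKU-111 120 > SKU-130 80 > SKU-106 70 > SKU-108 20.
SKU-158 takes 17 to reach its cap of 17 — 11 left.
SKU-140: +11 (room for 15) → 11. Pool exhausted.
Total = 240×17 + 230×11 = 6610.

6610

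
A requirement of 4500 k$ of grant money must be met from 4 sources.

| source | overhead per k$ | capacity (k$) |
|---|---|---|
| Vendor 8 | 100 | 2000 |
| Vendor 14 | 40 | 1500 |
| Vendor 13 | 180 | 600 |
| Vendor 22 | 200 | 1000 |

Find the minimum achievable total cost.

Cheapest first:
Vendor 14 (40): use full 1500 → 3000 k$ to go.
Take 2000 from Vendor 8 at 100 → need 1000 more.
Vendor 13 at 180: take all 600 k$ → 400 still needed.
Vendor 22 at 200: take 400 of its 1000 → requirement met.
Cost = 1500×40 + 2000×100 + 600×180 + 400×200 = 448000.

448000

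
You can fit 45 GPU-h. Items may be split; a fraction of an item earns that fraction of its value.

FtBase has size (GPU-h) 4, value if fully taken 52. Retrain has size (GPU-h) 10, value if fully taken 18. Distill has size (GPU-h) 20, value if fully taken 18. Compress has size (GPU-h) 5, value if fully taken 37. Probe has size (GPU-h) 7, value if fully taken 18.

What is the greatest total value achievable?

Sort by value density: FtBase 52/4≈13, Compress 37/5≈7.4, Probe 18/7≈2.57, Retrain 18/10≈1.8, Distill 18/20≈0.9.
All 4 GPU-h of FtBase fit (value 52) ; 41 remain.
Compress: take in full, 5 GPU-h for value 37 ; 36 left.
Take all of Probe (7 GPU-h, value 18) ; 29 GPU-h left.
Retrain: take in full, 10 GPU-h for value 18 ; 19 left.
Only 19 GPU-h remain; take 19/20 of Distill for value 18×19/20 = 17.1.
Total value = 142.1.

142.1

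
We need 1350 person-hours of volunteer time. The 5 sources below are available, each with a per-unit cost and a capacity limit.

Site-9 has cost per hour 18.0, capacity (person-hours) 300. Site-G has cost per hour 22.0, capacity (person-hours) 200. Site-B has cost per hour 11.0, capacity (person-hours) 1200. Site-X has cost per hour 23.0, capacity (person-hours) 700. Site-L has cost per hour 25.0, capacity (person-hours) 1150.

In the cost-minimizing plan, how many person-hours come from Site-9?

150

Use sources in increasing cost order.
Take 1200 from Site-B at 11.0 ; need 150 more.
Take 150 from Site-9 at 18.0 to finish.
Site-G, Site-X, Site-L: unused.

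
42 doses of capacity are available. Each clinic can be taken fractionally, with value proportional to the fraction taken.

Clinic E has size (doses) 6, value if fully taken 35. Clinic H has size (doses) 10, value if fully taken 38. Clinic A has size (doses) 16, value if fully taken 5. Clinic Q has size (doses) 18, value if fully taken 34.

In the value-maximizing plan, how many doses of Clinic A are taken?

Rank by value-to-size ratio: Clinic E 35/6≈5.83, Clinic H 38/10≈3.8, Clinic Q 34/18≈1.89, Clinic A 5/16≈0.312.
All 6 doses of Clinic E fit (value 35) ; 36 remain.
All 10 doses of Clinic H fit (value 38) ; 26 remain.
Clinic Q: take in full, 18 doses for value 34 ; 8 left.
8 doses left: a 8/16 share of Clinic A gives 5×8/16 = 2.5.

8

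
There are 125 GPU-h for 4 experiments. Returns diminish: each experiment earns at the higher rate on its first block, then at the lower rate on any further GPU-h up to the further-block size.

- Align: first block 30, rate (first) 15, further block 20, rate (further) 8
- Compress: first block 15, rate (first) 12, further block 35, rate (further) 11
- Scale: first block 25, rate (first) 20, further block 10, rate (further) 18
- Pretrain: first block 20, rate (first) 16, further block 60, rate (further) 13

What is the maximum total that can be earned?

1970

Order all 8 blocks by rate: Scale/tier1 20 > Scale/tier2 18 > Pretrain/tier1 16 > Align/tier1 15 > Pretrain/tier2 13 > Compress/tier1 12 > Compress/tier2 11 > Align/tier2 8.
Scale/tier1 (20): +25 — 100 left.
Scale/tier2 (18): +10 — 90 left.
Pretrain/tier1 (16): +20 — 70 left.
Fill Align tier1 block (30 at 15) — 40 left.
Pretrain tier2 at 13: only 40 left, fill 40.
Total = 20×25 + 18×10 + 16×20 + 15×30 + 13×40 = 1970.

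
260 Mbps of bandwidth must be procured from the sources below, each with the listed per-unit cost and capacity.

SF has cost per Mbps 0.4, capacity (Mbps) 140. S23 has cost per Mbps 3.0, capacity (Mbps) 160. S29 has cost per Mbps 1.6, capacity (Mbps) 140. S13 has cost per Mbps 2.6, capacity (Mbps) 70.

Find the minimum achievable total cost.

Use sources in increasing cost order.
Take 140 from SF at 0.4 — need 120 more.
Take 120 from S29 at 1.6 to finish.
S13, S23: unused.
Cost = 140×0.4 + 120×1.6 = 248.

248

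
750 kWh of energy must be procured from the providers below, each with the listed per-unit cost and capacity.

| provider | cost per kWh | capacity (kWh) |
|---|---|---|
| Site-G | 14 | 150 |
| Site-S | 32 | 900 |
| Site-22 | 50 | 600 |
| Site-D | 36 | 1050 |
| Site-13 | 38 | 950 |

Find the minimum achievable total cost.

21300

Fill from the cheapest provider first.
Site-G (14): use full 150 → 600 kWh to go.
Site-S at 32: take 600 of its 900 → requirement met.
Site-D, Site-13, Site-22: unused.
Cost = 150×14 + 600×32 = 21300.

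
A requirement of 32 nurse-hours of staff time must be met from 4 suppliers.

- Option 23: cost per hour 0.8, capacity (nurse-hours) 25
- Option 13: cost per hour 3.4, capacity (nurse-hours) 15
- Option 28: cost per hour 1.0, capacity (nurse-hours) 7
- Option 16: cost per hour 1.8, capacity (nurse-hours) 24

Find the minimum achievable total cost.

Cheapest first:
Take 25 from Option 23 at 0.8 ; need 7 more.
Option 28 at 1.0: take all 7 nurse-hours ; 0 still needed.
Option 16, Option 13: unused.
Cost = 25×0.8 + 7×1.0 = 27.

27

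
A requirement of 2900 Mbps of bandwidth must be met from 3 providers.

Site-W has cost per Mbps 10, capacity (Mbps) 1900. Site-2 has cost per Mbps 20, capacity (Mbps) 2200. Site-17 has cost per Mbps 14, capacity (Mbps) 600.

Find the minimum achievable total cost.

Use providers in increasing cost order.
Site-W (10): use full 1900 → 1000 Mbps to go.
Site-17 at 14: take all 600 Mbps → 400 still needed.
Take 400 from Site-2 at 20 to finish.
Cost = 1900×10 + 600×14 + 400×20 = 35400.

35400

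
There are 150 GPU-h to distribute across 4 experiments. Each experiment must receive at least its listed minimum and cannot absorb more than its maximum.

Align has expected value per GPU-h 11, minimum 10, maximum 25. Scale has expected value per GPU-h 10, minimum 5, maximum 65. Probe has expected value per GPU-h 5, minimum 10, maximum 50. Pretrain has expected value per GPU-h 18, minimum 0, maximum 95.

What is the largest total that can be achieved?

2235

Meeting every minimum uses 10+5+10+0 = 25 GPU-h, leaving 125.
Order the experiments by expected value per GPU-h: Pretrain 18 > Align 11 > Scale 10 > Probe 5.
Give Pretrain 95 more to hit its cap of 95 ; 30 left.
Align takes 15 more to reach its cap of 25 ; 15 left.
Scale: +15 (room for 60) → 20. Pool exhausted.
Total = 11×25 + 10×20 + 5×10 + 18×95 = 2235.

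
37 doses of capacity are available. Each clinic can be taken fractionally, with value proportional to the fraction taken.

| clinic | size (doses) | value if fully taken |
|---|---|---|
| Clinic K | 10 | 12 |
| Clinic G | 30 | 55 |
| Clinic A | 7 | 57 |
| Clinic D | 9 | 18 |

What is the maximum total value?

Rank by value-to-size ratio: Clinic A 57/7≈8.14, Clinic D 18/9≈2, Clinic G 55/30≈1.83, Clinic K 12/10≈1.2.
Take all of Clinic A (7 doses, value 57) ; 30 doses left.
All 9 doses of Clinic D fit (value 18) ; 21 remain.
Only 21 doses remain; take 21/30 of Clinic G for value 55×21/30 = 38.5.
Total value = 113.5.

113.5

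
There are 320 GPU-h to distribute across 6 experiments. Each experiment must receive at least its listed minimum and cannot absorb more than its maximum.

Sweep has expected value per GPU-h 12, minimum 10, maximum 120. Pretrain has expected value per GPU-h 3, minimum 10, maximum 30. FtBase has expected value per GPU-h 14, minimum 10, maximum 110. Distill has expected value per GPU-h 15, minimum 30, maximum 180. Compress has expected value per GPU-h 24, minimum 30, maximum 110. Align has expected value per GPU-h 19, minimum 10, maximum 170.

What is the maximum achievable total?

6230

Meeting every minimum uses 10+10+10+30+30+10 = 100 GPU-h, leaving 220.
Rank by expected value per GPU-h: Compress 24 > Align 19 > Distill 15 > FtBase 14 > Sweep 12 > Pretrain 3.
Compress: +80 to 110 (cap) ; 140 left.
Align: +140 (room for 160) → 150. Pool exhausted.
Total = 12×10 + 3×10 + 14×10 + 15×30 + 24×110 + 19×150 = 6230.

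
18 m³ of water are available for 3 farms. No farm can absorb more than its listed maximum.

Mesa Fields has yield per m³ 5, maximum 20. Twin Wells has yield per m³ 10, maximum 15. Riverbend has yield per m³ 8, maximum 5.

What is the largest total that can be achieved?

174

Highest yield per m³ first: Twin Wells 10 > Riverbend 8 > Mesa Fields 5.
Twin Wells: +15 to 15 (cap) → 3 left.
Riverbend has room for 5 but only 3 remain, so it gets 3.
Total = 10×15 + 8×3 = 174.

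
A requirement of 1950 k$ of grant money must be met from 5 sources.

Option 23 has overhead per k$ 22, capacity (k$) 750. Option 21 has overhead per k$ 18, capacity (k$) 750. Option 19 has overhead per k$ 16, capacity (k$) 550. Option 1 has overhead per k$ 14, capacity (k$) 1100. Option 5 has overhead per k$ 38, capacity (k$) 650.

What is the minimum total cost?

29600

Cheapest first:
Take 1100 from Option 1 at 14 ; need 850 more.
Option 19 (16): use full 550 ; 300 k$ to go.
Take 300 from Option 21 at 18 to finish.
Option 23, Option 5: unused.
Cost = 1100×14 + 550×16 + 300×18 = 29600.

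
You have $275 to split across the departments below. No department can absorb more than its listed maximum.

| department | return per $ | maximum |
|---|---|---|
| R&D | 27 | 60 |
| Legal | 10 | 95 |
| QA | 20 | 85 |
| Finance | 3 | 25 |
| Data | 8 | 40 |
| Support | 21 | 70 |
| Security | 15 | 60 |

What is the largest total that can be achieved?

5690

Highest return per $ first: R&D 27 > Support 21 > QA 20 > Security 15 > Legal 10 > Data 8 > Finance 3.
Give R&D 60 to hit its cap of 60 — 215 left.
Give Support 70 to hit its cap of 70 — 145 left.
Give QA 85 to hit its cap of 85 — 60 left.
Give Security 60 to hit its cap of 60 — 0 left.
Total = 27×60 + 20×85 + 21×70 + 15×60 = 5690.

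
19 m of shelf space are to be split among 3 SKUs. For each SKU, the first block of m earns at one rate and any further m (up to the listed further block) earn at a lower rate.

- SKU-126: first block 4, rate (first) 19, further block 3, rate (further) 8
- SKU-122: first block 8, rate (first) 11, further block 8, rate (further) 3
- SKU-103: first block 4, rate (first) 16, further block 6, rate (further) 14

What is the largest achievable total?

Order all 6 blocks by rate: SKU-126/first 19 > SKU-103/first 16 > SKU-103/second 14 > SKU-122/first 11 > SKU-126/second 8 > SKU-122/second 3.
SKU-126 first at 19: fill all 4 — 15 left.
Fill SKU-103 first block (4 at 16) — 11 left.
Fill SKU-103 second block (6 at 14) — 5 left.
SKU-122 first at 11: only 5 left, fill 5.
Total = 19×4 + 16×4 + 14×6 + 11×5 = 279.

279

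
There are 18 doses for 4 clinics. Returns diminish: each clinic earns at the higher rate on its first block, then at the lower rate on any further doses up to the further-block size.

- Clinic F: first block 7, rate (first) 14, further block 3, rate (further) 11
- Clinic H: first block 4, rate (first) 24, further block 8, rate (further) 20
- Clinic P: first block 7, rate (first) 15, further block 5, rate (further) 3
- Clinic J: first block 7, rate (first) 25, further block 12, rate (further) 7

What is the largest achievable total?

Treat each block as its own option and order by rate: Clinic J/first 25 > Clinic H/first 24 > Clinic H/second 20 > Clinic P/first 15 > Clinic F/first 14 > Clinic F/second 11 > Clinic J/second 7 > Clinic P/second 3.
Clinic J first at 25: fill all 7 — 11 left.
Clinic H first at 24: fill all 4 — 7 left.
Clinic H/second: +7 of 8 at 20; pool empty.
Total = 25×7 + 24×4 + 20×7 = 411.

411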